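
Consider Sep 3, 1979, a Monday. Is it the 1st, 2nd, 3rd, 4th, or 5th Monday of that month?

Day 3 falls in week ⌈3/7⌉ of the month.
Days 1–7 hold the 1st Monday, 8–14 the 2nd, 15–21 the 3rd, 22–28 the 4th, 29–31 the 5th.
3 is in the range for the 1st.

1st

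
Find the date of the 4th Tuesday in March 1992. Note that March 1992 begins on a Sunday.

1992-03-24

March 1992 begins on a Sunday, so the first Tuesday is March 3 (2 days later).
The 4th Tuesday is 3 weeks later: 3 + 21 = 24.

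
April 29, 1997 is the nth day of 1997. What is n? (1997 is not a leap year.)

Days in months before April: 31 + 28 + 31 = 90.
Plus 29 days into April → day 119.

119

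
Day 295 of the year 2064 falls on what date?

2064-10-21

January has 31 days (295 − 31 = 264 remain).
February has 29 days (264 − 29 = 235 remain).
March has 31 days (235 − 31 = 204 remain).
April has 30 days (204 − 30 = 174 remain).
May has 31 days (174 − 31 = 143 remain).
June has 30 days (143 − 30 = 113 remain).
July has 31 days (113 − 31 = 82 remain).
August has 31 days (82 − 31 = 51 remain).
September has 30 days (51 − 30 = 21 remain).
21 into October → October 21.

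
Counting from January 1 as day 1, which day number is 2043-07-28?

209

Days in months before July: 31 + 28 + 31 + 30 + 31 + 30 = 181.
Plus 28 days into July → day 209.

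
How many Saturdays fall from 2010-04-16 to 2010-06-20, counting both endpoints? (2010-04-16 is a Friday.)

2010-04-16 is a Friday; the first Saturday on or after it is 2010-04-17 (1 day later).
From 2010-04-17 to 2010-06-20: 13 + 31 + 20 = 64 days (rest of April, May, June).
64 ÷ 7 = 9 full weeks with remainder 1, so 9 more Saturdays after the first → 10.

10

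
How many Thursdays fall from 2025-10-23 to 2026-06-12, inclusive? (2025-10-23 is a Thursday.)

2025-10-23 is a Thursday; the first Thursday on or after it is 2025-10-23.
From 2025-10-23 to 2026-06-12: 8 + 30 + 31 + 31 + 28 + 31 + 30 + 31 + 12 = 232 days (rest of October, November, December, January, February, March, April, May, June).
232 ÷ 7 = 33 full weeks with remainder 1, so 33 more Thursdays after the first → 34.

34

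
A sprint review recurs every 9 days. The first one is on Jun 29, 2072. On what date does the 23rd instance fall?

The 23rd occurrence is 22 intervals after the first: 22 × 9 = 198 days after Jun 29, 2072.
Jun has 30 days — 1 day to the end of Jun leaves 197.
Jul has 31 days (166 left).
Aug has 31 days (135 left).
Sep has 30 days (105 left).
Oct has 31 days (74 left).
Nov has 30 days (44 left).
Dec has 31 days (13 left).
13 days into Jan → Jan 13, 2073.

Jan 13, 2073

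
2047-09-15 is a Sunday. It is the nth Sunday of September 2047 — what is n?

Day 15 falls in week ⌈15/7⌉ of the month.
Days 1–7 hold the 1st Sunday, 8–14 the 2nd, 15–21 the 3rd, 22–28 the 4th, 29–31 the 5th.
15 is in the range for the 3rd.

3rd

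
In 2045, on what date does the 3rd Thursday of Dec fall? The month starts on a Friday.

Dec 2045 begins on a Friday, so the first Thursday is Dec 7 (6 days later).
The 3rd Thursday is 2 weeks later: 7 + 14 = 21.

Dec 21, 2045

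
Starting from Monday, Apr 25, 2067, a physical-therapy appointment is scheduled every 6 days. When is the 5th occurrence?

The 5th occurrence is 4 intervals after the first: 4 × 6 = 24 days after Apr 25, 2067.
Apr has 30 days — 5 days to the end of Apr leaves 19.
19 days into May → May 19, 2067.

May 19, 2067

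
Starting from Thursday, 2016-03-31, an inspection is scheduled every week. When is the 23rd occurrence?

The 23rd occurrence is 22 intervals after the first: 22 × 7 = 154 days after 2016-03-31.
March has 31 days — 0 days to the end of March leaves 154.
April has 30 days (124 left).
May has 31 days (93 left).
June has 30 days (63 left).
July has 31 days (32 left).
August has 31 days (1 left).
1 day into September → 2016-09-01.

2016-09-01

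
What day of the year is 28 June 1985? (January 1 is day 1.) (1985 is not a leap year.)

179

Days in months before June: 31 + 28 + 31 + 30 + 31 = 151.
Plus 28 days into June → day 179.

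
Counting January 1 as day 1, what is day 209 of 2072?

2072-07-27

January has 31 days (209 − 31 = 178 remain).
February has 29 days (178 − 29 = 149 remain).
March has 31 days (149 − 31 = 118 remain).
April has 30 days (118 − 30 = 88 remain).
May has 31 days (88 − 31 = 57 remain).
June has 30 days (57 − 30 = 27 remain).
27 into July → July 27.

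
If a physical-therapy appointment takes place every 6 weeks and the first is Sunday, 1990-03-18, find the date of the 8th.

1991-01-06

The 8th occurrence is 7 intervals after the first: 7 × 42 = 294 days after 1990-03-18.
March has 31 days — 13 days to the end of March leaves 281.
April has 30 days (251 left).
May has 31 days (220 left).
June has 30 days (190 left).
July has 31 days (159 left).
August has 31 days (128 left).
September has 30 days (98 left).
October has 31 days (67 left).
November has 30 days (37 left).
December has 31 days (6 left).
6 days into January → 1991-01-06.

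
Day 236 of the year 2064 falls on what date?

August 23, 2064

January has 31 days (236 − 31 = 205 remain).
February has 29 days (205 − 29 = 176 remain).
March has 31 days (176 − 31 = 145 remain).
April has 30 days (145 − 30 = 115 remain).
May has 31 days (115 − 31 = 84 remain).
June has 30 days (84 − 30 = 54 remain).
July has 31 days (54 − 31 = 23 remain).
23 into August → August 23.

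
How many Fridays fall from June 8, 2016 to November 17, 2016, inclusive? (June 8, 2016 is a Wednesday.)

23

June 8, 2016 is a Wednesday; the first Friday on or after it is June 10, 2016 (2 days later).
From June 10, 2016 to November 17, 2016: 20 + 31 + 31 + 30 + 31 + 17 = 160 days (rest of June, July, August, September, October, November).
160 ÷ 7 = 22 full weeks with remainder 6, so 22 more Fridays after the first → 23.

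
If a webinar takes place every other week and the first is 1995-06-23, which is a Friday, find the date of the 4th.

1995-08-04

The 4th occurrence is 3 intervals after the first: 3 × 14 = 42 days after 1995-06-23.
June has 30 days — 7 days to the end of June leaves 35.
July has 31 days (4 left).
4 days into August → 1995-08-04.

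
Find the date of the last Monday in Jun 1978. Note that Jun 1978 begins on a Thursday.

Jun 1978 begins on a Thursday, so the first Monday is Jun 5 (4 days later).
Jun 1978 has 30 days. Adding weeks: 5, 12, 19, 26 — the last one ≤ 30 is the 26th.

Jun 26, 1978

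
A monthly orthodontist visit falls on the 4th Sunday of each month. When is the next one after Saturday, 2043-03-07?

March 2043 starts on a Sunday; its first Sunday is the 1st, so the 4th Sunday is the 22nd — 2043-03-22.
2043-03-22 is after 2043-03-07, so that is the next one.

2043-03-22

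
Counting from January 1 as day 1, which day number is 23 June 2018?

Days in months before June: 31 + 28 + 31 + 30 + 31 = 151.
Plus 23 days into June → day 174.

174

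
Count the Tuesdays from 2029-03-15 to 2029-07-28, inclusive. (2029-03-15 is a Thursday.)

2029-03-15 is a Thursday; the first Tuesday on or after it is 2029-03-20 (5 days later).
From 2029-03-20 to 2029-07-28: 11 + 30 + 31 + 30 + 28 = 130 days (rest of March, April, May, June, July).
130 ÷ 7 = 18 full weeks with remainder 4, so 18 more Tuesdays after the first → 19.

19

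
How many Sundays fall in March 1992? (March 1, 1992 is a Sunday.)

5

March 1, 1992 is a Sunday; the first Sunday on or after it is March 1, 1992.
From March 1, 1992 to March 31, 1992 is 31 − 1 = 30 days.
30 ÷ 7 = 4 full weeks with remainder 2, so 4 more Sundays after the first → 5.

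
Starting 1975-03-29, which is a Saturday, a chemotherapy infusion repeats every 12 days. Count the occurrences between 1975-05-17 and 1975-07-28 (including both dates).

Occurrences land 12·i days after 1975-03-29 for i = 0, 1, 2, …
1975-05-17 is 49 days after the start; 49 ÷ 12 = 4 remainder 1; since the remainder is 1, round up to i = 5. First occurrence in the window: #6 on 1975-05-28 (5×12 = 60 days in).
1975-07-28 is 121 days after the start; 121 ÷ 12 = 10 remainder 1. Last occurrence in the window: #11 on 1975-07-27.
Occurrences #6 through #11: 6 in total.

6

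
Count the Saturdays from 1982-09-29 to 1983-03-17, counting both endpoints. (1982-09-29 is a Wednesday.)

24

1982-09-29 is a Wednesday; the first Saturday on or after it is 1982-10-02 (3 days later).
From 1982-10-02 to 1983-03-17: 29 + 30 + 31 + 31 + 28 + 17 = 166 days (rest of October, November, December, January, February, March).
166 ÷ 7 = 23 full weeks with remainder 5, so 23 more Saturdays after the first → 24.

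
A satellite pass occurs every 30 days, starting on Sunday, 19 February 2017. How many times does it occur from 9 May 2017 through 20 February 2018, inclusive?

10

Occurrences land 30·i days after 19 February 2017 for i = 0, 1, 2, …
9 May 2017 is 79 days after the start; 79 ÷ 30 = 2 remainder 19; since the remainder is 19, round up to i = 3. First occurrence in the window: #4 on 20 May 2017 (3×30 = 90 days in).
20 February 2018 is 366 days after the start; 366 ÷ 30 = 12 remainder 6. Last occurrence in the window: #13 on 14 February 2018.
Occurrences #4 through #13: 10 in total.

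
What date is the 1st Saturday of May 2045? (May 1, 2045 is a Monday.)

May 2045 begins on a Monday, so the first Saturday is May 6 (5 days later).

2045-05-06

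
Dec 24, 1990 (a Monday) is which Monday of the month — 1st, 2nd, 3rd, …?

4th

Day 24 falls in week ⌈24/7⌉ of the month.
Days 1–7 hold the 1st Monday, 8–14 the 2nd, 15–21 the 3rd, 22–28 the 4th, 29–31 the 5th.
24 is in the range for the 4th.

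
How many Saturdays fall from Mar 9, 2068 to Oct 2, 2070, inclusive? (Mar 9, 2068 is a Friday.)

Mar 9, 2068 is a Friday; the first Saturday on or after it is Mar 10, 2068 (1 day later).
From Mar 10, 2068 to Oct 2, 2070: 296 + 365 + 275 = 936 days (rest of 2068, 2069, to Oct 2, 2070 in 2070).
936 ÷ 7 = 133 full weeks with remainder 5, so 133 more Saturdays after the first → 134.

134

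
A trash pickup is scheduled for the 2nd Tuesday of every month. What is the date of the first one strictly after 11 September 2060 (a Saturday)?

14 September 2060

September 2060 starts on a Wednesday; its first Tuesday is the 7th, so the 2nd Tuesday is the 14th — 14 September 2060.
14 September 2060 is after 11 September 2060, so that is the next one.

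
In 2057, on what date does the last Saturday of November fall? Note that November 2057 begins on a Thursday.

November 24, 2057

November 2057 begins on a Thursday, so the first Saturday is November 3 (2 days later).
November 2057 has 30 days. Adding weeks: 3, 10, 17, 24 — the last one ≤ 30 is the 24th.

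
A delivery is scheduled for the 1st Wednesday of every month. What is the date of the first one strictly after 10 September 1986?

September 1986 starts on a Monday, so its 1st Wednesday is 3 September 1986 (2 days in).
That is not after 10 September 1986, so look at October 1986.
October 1986 starts on a Wednesday, so its 1st Wednesday is 1 October 1986.

1 October 1986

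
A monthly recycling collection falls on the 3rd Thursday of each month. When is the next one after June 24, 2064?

June 2064 starts on a Sunday; its first Thursday is the 5th, so the 3rd Thursday is the 19th — June 19, 2064.
That is not after June 24, 2064, so look at July 2064.
July 2064 starts on a Tuesday; its first Thursday is the 3rd, so the 3rd Thursday is the 17th — July 17, 2064.

July 17, 2064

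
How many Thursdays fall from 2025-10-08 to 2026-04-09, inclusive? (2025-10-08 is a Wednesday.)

27

2025-10-08 is a Wednesday; the first Thursday on or after it is 2025-10-09 (1 day later).
From 2025-10-09 to 2026-04-09: 22 + 30 + 31 + 31 + 28 + 31 + 9 = 182 days (rest of October, November, December, January, February, March, April).
182 ÷ 7 = 26 full weeks with remainder 0, so 26 more Thursdays after the first → 27.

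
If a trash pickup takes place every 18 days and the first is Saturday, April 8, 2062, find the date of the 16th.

January 3, 2063

The 16th occurrence is 15 intervals after the first: 15 × 18 = 270 days after April 8, 2062.
April has 30 days — 22 days to the end of April leaves 248.
May has 31 days (217 left).
June has 30 days (187 left).
July has 31 days (156 left).
August has 31 days (125 left).
September has 30 days (95 left).
October has 31 days (64 left).
November has 30 days (34 left).
December has 31 days (3 left).
3 days into January → January 3, 2063.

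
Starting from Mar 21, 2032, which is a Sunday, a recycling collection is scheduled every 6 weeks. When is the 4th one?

The 4th occurrence is 3 intervals after the first: 3 × 42 = 126 days after Mar 21, 2032.
Mar has 31 days — 10 days to the end of Mar leaves 116.
Apr has 30 days (86 left).
May has 31 days (55 left).
Jun has 30 days (25 left).
25 days into Jul → Jul 25, 2032.

Jul 25, 2032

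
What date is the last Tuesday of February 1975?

The first Tuesday of February 1975 is February 4.
February 1975 has 28 days. Adding weeks: 4, 11, 18, 25 — the last one ≤ 28 is the 25th.

25 February 1975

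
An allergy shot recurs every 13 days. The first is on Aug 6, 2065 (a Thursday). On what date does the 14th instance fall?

The 14th occurrence is 13 intervals after the first: 13 × 13 = 169 days after Aug 6, 2065.
Aug has 31 days — 25 days to the end of Aug leaves 144.
Sep has 30 days (114 left).
Oct has 31 days (83 left).
Nov has 30 days (53 left).
Dec has 31 days (22 left).
22 days into Jan → Jan 22, 2066.

Jan 22, 2066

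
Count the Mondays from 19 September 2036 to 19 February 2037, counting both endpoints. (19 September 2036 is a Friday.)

19 September 2036 is a Friday; the first Monday on or after it is 22 September 2036 (3 days later).
From 22 September 2036 to 19 February 2037: 8 + 31 + 30 + 31 + 31 + 19 = 150 days (rest of September, October, November, December, January, February).
150 ÷ 7 = 21 full weeks with remainder 3, so 21 more Mondays after the first → 22.

22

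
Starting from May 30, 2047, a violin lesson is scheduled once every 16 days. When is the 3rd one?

July 1, 2047

The 3rd occurrence is 2 intervals after the first: 2 × 16 = 32 days after May 30, 2047.
May has 31 days — 1 day to the end of May leaves 31.
June has 30 days (1 left).
1 day into July → July 1, 2047.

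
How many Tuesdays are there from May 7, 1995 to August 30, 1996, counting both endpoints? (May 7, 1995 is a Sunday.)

May 7, 1995 is a Sunday; the first Tuesday on or after it is May 9, 1995 (2 days later).
From May 9, 1995 to August 30, 1996: 236 + 243 = 479 days (rest of 1995, to August 30, 1996 in 1996).
479 ÷ 7 = 68 full weeks with remainder 3, so 68 more Tuesdays after the first → 69.

69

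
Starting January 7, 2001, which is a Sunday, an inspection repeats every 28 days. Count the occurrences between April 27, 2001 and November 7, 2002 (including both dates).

20

Occurrences land 28·i days after January 7, 2001 for i = 0, 1, 2, …
April 27, 2001 is 110 days after the start; 110 ÷ 28 = 3 remainder 26; since the remainder is 26, round up to i = 4. First occurrence in the window: #5 on April 29, 2001 (4×28 = 112 days in).
November 7, 2002 is 669 days after the start; 669 ÷ 28 = 23 remainder 25. Last occurrence in the window: #24 on October 13, 2002.
Occurrences #5 through #24: 20 in total.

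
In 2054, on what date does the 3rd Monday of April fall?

The first Monday of April 2054 is April 6.
The 3rd Monday is 2 weeks later: 6 + 14 = 20.

20 April 2054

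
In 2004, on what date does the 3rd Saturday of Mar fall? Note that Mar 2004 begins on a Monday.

Mar 20, 2004

Mar 2004 begins on a Monday, so the first Saturday is Mar 6 (5 days later).
The 3rd Saturday is 2 weeks later: 6 + 14 = 20.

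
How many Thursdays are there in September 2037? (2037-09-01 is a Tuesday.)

2037-09-01 is a Tuesday; the first Thursday on or after it is 2037-09-03 (2 days later).
From 2037-09-03 to 2037-09-30 is 30 − 3 = 27 days.
27 ÷ 7 = 3 full weeks with remainder 6, so 3 more Thursdays after the first → 4.

4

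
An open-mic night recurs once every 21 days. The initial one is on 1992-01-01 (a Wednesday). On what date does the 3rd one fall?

1992-02-12

The 3rd occurrence is 2 intervals after the first: 2 × 21 = 42 days after 1992-01-01.
January has 31 days — 30 days to the end of January leaves 12.
12 days into February → 1992-02-12.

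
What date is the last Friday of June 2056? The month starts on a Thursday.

30 June 2056

June 2056 begins on a Thursday, so the first Friday is June 2 (1 day later).
June 2056 has 30 days. Adding weeks: 2, 9, 16, 23, 30 — the last one ≤ 30 is the 30th.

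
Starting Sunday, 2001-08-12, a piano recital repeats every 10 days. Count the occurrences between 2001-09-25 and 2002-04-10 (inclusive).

Occurrences land 10·i days after 2001-08-12 for i = 0, 1, 2, …
2001-09-25 is 44 days after the start; 44 ÷ 10 = 4 remainder 4; since the remainder is 4, round up to i = 5. First occurrence in the window: #6 on 2001-10-01 (5×10 = 50 days in).
2002-04-10 is 241 days after the start; 241 ÷ 10 = 24 remainder 1. Last occurrence in the window: #25 on 2002-04-09.
Occurrences #6 through #25: 20 in total.

20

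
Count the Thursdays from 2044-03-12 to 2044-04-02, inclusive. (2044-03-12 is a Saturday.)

3

2044-03-12 is a Saturday; the first Thursday on or after it is 2044-03-17 (5 days later).
From 2044-03-17 to 2044-04-02: 14 + 2 = 16 days (rest of March, April).
16 ÷ 7 = 2 full weeks with remainder 2, so 2 more Thursdays after the first → 3.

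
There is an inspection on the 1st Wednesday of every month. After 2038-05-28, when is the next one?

May 2038 starts on a Saturday, so its 1st Wednesday is 2038-05-05 (4 days in).
That is not after 2038-05-28, so look at June 2038.
June 2038 starts on a Tuesday, so its 1st Wednesday is 2038-06-02 (1 day in).

2038-06-02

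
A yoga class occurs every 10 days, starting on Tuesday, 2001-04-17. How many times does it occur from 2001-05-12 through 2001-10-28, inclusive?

17

Occurrences land 10·i days after 2001-04-17 for i = 0, 1, 2, …
2001-05-12 is 25 days after the start; 25 ÷ 10 = 2 remainder 5; since the remainder is 5, round up to i = 3. First occurrence in the window: #4 on 2001-05-17 (3×10 = 30 days in).
2001-10-28 is 194 days after the start; 194 ÷ 10 = 19 remainder 4. Last occurrence in the window: #20 on 2001-10-24.
Occurrences #4 through #20: 17 in total.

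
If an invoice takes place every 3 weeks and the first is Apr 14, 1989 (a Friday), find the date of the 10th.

Oct 20, 1989

The 10th occurrence is 9 intervals after the first: 9 × 21 = 189 days after Apr 14, 1989.
Apr has 30 days — 16 days to the end of Apr leaves 173.
May has 31 days (142 left).
Jun has 30 days (112 left).
Jul has 31 days (81 left).
Aug has 31 days (50 left).
Sep has 30 days (20 left).
20 days into Oct → Oct 20, 1989.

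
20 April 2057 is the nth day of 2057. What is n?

Days in months before April: 31 + 28 + 31 = 90.
Plus 20 days into April → day 110.

110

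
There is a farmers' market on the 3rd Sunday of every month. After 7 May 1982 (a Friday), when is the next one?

May 1982 starts on a Saturday; its first Sunday is the 2nd, so the 3rd Sunday is the 16th — 16 May 1982.
16 May 1982 is after 7 May 1982, so that is the next one.

16 May 1982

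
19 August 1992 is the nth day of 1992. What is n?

Days in months before August: 31 + 29 + 31 + 30 + 31 + 30 + 31 = 213.
Plus 19 days into August → day 232.

232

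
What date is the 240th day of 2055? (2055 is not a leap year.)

Aug 28, 2055

Jan has 31 days (240 − 31 = 209 remain).
Feb has 28 days (209 − 28 = 181 remain).
Mar has 31 days (181 − 31 = 150 remain).
Apr has 30 days (150 − 30 = 120 remain).
May has 31 days (120 − 31 = 89 remain).
Jun has 30 days (89 − 30 = 59 remain).
Jul has 31 days (59 − 31 = 28 remain).
28 into Aug → Aug 28.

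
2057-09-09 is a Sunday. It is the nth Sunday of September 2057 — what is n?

Day 9 falls in week ⌈9/7⌉ of the month.
Days 1–7 hold the 1st Sunday, 8–14 the 2nd, 15–21 the 3rd, 22–28 the 4th, 29–31 the 5th.
9 is in the range for the 2nd.

2nd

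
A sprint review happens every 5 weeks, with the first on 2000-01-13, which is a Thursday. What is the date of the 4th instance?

The 4th occurrence is 3 intervals after the first: 3 × 35 = 105 days after 2000-01-13.
January has 31 days — 18 days to the end of January leaves 87.
February has 29 days (58 left).
March has 31 days (27 left).
27 days into April → 2000-04-27.

2000-04-27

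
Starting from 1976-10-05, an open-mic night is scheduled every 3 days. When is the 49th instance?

The 49th occurrence is 48 intervals after the first: 48 × 3 = 144 days after 1976-10-05.
October has 31 days — 26 days to the end of October leaves 118.
November has 30 days (88 left).
December has 31 days (57 left).
January has 31 days (26 left).
26 days into February → 1977-02-26.

1977-02-26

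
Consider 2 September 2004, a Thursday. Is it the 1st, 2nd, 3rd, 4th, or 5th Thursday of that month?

Day 2 falls in week ⌈2/7⌉ of the month.
Days 1–7 hold the 1st Thursday, 8–14 the 2nd, 15–21 the 3rd, 22–28 the 4th, 29–31 the 5th.
2 is in the range for the 1st.

1st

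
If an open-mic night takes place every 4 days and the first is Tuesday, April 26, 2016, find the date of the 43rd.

October 11, 2016

The 43rd occurrence is 42 intervals after the first: 42 × 4 = 168 days after April 26, 2016.
April has 30 days — 4 days to the end of April leaves 164.
May has 31 days (133 left).
June has 30 days (103 left).
July has 31 days (72 left).
August has 31 days (41 left).
September has 30 days (11 left).
11 days into October → October 11, 2016.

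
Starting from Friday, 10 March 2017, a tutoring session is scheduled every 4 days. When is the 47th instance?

The 47th occurrence is 46 intervals after the first: 46 × 4 = 184 days after 10 March 2017.
March has 31 days — 21 days to the end of March leaves 163.
April has 30 days (133 left).
May has 31 days (102 left).
June has 30 days (72 left).
July has 31 days (41 left).
August has 31 days (10 left).
10 days into September → 10 September 2017.

10 September 2017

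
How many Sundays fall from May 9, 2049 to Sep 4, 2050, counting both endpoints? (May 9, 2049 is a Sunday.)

May 9, 2049 is a Sunday; the first Sunday on or after it is May 9, 2049.
From May 9, 2049 to Sep 4, 2050: 236 + 247 = 483 days (rest of 2049, to Sep 4, 2050 in 2050).
483 ÷ 7 = 69 full weeks with remainder 0, so 69 more Sundays after the first → 70.

70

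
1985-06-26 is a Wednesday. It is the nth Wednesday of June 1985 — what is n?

Day 26 falls in week ⌈26/7⌉ of the month.
Days 1–7 hold the 1st Wednesday, 8–14 the 2nd, 15–21 the 3rd, 22–28 the 4th, 29–31 the 5th.
26 is in the range for the 4th.

4th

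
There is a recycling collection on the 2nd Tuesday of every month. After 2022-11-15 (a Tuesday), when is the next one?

November 2022 starts on a Tuesday; its first Tuesday is the 1st, so the 2nd Tuesday is the 8th — 2022-11-08.
That is not after 2022-11-15, so look at December 2022.
December 2022 starts on a Thursday; its first Tuesday is the 6th, so the 2nd Tuesday is the 13th — 2022-12-13.

2022-12-13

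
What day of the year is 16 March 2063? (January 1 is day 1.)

Days in months before March: 31 + 28 = 59.
Plus 16 days into March → day 75.

75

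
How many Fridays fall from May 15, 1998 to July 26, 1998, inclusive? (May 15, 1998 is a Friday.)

May 15, 1998 is a Friday; the first Friday on or after it is May 15, 1998.
From May 15, 1998 to July 26, 1998: 16 + 30 + 26 = 72 days (rest of May, June, July).
72 ÷ 7 = 10 full weeks with remainder 2, so 10 more Fridays after the first → 11.

11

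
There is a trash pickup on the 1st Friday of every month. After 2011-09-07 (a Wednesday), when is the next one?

2011-10-07

September 2011 starts on a Thursday, so its 1st Friday is 2011-09-02 (1 day in).
That is not after 2011-09-07, so look at October 2011.
October 2011 starts on a Saturday, so its 1st Friday is 2011-10-07 (6 days in).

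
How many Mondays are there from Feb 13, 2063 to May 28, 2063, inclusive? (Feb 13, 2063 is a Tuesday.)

15

Feb 13, 2063 is a Tuesday; the first Monday on or after it is Feb 19, 2063 (6 days later).
From Feb 19, 2063 to May 28, 2063: 9 + 31 + 30 + 28 = 98 days (rest of Feb, Mar, Apr, May).
98 ÷ 7 = 14 full weeks with remainder 0, so 14 more Mondays after the first → 15.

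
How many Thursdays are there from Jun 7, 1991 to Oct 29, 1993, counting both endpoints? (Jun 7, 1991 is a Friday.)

Jun 7, 1991 is a Friday; the first Thursday on or after it is Jun 13, 1991 (6 days later).
From Jun 13, 1991 to Oct 29, 1993: 201 + 366 + 302 = 869 days (rest of 1991, 1992, to Oct 29, 1993 in 1993).
869 ÷ 7 = 124 full weeks with remainder 1, so 124 more Thursdays after the first → 125.

125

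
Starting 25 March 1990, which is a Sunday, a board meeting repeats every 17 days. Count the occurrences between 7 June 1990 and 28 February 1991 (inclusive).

Occurrences land 17·i days after 25 March 1990 for i = 0, 1, 2, …
7 June 1990 is 74 days after the start; 74 ÷ 17 = 4 remainder 6; since the remainder is 6, round up to i = 5. First occurrence in the window: #6 on 18 June 1990 (5×17 = 85 days in).
28 February 1991 is 340 days after the start; 340 ÷ 17 = 20 remainder 0. Last occurrence in the window: #21 on 28 February 1991.
Occurrences #6 through #21: 16 in total.

16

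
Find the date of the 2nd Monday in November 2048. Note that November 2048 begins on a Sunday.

November 2048 begins on a Sunday, so the first Monday is November 2 (1 day later).
The 2nd Monday is 1 weeks later: 2 + 7 = 9.

November 9, 2048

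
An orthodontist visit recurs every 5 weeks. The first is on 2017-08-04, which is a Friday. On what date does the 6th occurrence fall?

The 6th occurrence is 5 intervals after the first: 5 × 35 = 175 days after 2017-08-04.
August has 31 days — 27 days to the end of August leaves 148.
September has 30 days (118 left).
October has 31 days (87 left).
November has 30 days (57 left).
December has 31 days (26 left).
26 days into January → 2018-01-26.

2018-01-26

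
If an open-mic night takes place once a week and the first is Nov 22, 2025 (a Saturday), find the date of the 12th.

The 12th occurrence is 11 intervals after the first: 11 × 7 = 77 days after Nov 22, 2025.
Nov has 30 days — 8 days to the end of Nov leaves 69.
Dec has 31 days (38 left).
Jan has 31 days (7 left).
7 days into Feb → Feb 7, 2026.

Feb 7, 2026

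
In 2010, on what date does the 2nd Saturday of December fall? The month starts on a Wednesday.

11 December 2010

December 2010 begins on a Wednesday, so the first Saturday is December 4 (3 days later).
The 2nd Saturday is 1 weeks later: 4 + 7 = 11.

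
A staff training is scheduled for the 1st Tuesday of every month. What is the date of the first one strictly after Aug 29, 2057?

Aug 2057 starts on a Wednesday, so its 1st Tuesday is Aug 7, 2057 (6 days in).
That is not after Aug 29, 2057, so look at Sep 2057.
Sep 2057 starts on a Saturday, so its 1st Tuesday is Sep 4, 2057 (3 days in).

Sep 4, 2057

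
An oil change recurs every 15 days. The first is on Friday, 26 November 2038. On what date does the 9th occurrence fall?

The 9th occurrence is 8 intervals after the first: 8 × 15 = 120 days after 26 November 2038.
November has 30 days — 4 days to the end of November leaves 116.
December has 31 days (85 left).
January has 31 days (54 left).
February has 28 days (26 left).
26 days into March → 26 March 2039.

26 March 2039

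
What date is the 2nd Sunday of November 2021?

The first Sunday of November 2021 is November 7.
The 2nd Sunday is 1 weeks later: 7 + 7 = 14.

2021-11-14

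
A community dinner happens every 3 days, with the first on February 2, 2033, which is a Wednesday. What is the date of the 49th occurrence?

The 49th occurrence is 48 intervals after the first: 48 × 3 = 144 days after February 2, 2033.
February has 28 days — 26 days to the end of February leaves 118.
March has 31 days (87 left).
April has 30 days (57 left).
May has 31 days (26 left).
26 days into June → June 26, 2033.

June 26, 2033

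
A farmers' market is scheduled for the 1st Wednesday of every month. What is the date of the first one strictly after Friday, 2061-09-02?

2061-09-07

September 2061 starts on a Thursday, so its 1st Wednesday is 2061-09-07 (6 days in).
2061-09-07 is after 2061-09-02, so that is the next one.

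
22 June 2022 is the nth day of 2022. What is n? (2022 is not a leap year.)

Days in months before June: 31 + 28 + 31 + 30 + 31 = 151.
Plus 22 days into June → day 173.

173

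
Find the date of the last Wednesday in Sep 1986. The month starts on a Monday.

Sep 24, 1986

Sep 1986 begins on a Monday, so the first Wednesday is Sep 3 (2 days later).
Sep 1986 has 30 days. Adding weeks: 3, 10, 17, 24 — the last one ≤ 30 is the 24th.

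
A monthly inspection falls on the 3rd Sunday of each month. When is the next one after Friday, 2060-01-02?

2060-01-18

January 2060 starts on a Thursday; its first Sunday is the 4th, so the 3rd Sunday is the 18th — 2060-01-18.
2060-01-18 is after 2060-01-02, so that is the next one.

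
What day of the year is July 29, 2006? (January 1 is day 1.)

Days in months before July: 31 + 28 + 31 + 30 + 31 + 30 = 181.
Plus 29 days into July → day 210.

210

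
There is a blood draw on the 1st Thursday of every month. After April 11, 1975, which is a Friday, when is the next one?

April 1975 starts on a Tuesday, so its 1st Thursday is April 3, 1975 (2 days in).
That is not after April 11, 1975, so look at May 1975.
May 1975 starts on a Thursday, so its 1st Thursday is May 1, 1975.

May 1, 1975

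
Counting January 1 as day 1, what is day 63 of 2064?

January has 31 days (63 − 31 = 32 remain).
February has 29 days (32 − 29 = 3 remain).
3 into March → March 3.

3 March 2064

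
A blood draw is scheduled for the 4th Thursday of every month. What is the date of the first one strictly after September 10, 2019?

September 2019 starts on a Sunday; its first Thursday is the 5th, so the 4th Thursday is the 26th — September 26, 2019.
September 26, 2019 is after September 10, 2019, so that is the next one.

September 26, 2019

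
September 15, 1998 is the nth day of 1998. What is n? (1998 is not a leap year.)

Days in months before September: 31 + 28 + 31 + 30 + 31 + 30 + 31 + 31 = 243.
Plus 15 days into September → day 258.

258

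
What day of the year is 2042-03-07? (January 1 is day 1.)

Days in months before March: 31 + 28 = 59.
Plus 7 days into March → day 66.

66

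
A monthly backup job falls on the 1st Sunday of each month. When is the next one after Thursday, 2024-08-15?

August 2024 starts on a Thursday, so its 1st Sunday is 2024-08-04 (3 days in).
That is not after 2024-08-15, so look at September 2024.
September 2024 starts on a Sunday, so its 1st Sunday is 2024-09-01.

2024-09-01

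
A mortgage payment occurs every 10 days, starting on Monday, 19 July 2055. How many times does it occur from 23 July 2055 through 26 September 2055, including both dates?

Occurrences land 10·i days after 19 July 2055 for i = 0, 1, 2, …
23 July 2055 is 4 days after the start; 4 ÷ 10 = 0 remainder 4; since the remainder is 4, round up to i = 1. First occurrence in the window: #2 on 29 July 2055 (1×10 = 10 days in).
26 September 2055 is 69 days after the start; 69 ÷ 10 = 6 remainder 9. Last occurrence in the window: #7 on 17 September 2055.
Occurrences #2 through #7: 6 in total.

6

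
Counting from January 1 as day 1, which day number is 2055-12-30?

Days in months before December: 31 + 28 + 31 + 30 + 31 + 30 + 31 + 31 + 30 + 31 + 30 = 334.
Plus 30 days into December → day 364.

364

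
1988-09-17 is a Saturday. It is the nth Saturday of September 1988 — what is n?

3rd

Day 17 falls in week ⌈17/7⌉ of the month.
Days 1–7 hold the 1st Saturday, 8–14 the 2nd, 15–21 the 3rd, 22–28 the 4th, 29–31 the 5th.
17 is in the range for the 3rd.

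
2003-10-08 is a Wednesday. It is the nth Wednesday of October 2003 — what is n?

Day 8 falls in week ⌈8/7⌉ of the month.
Days 1–7 hold the 1st Wednesday, 8–14 the 2nd, 15–21 the 3rd, 22–28 the 4th, 29–31 the 5th.
8 is in the range for the 2nd.

2nd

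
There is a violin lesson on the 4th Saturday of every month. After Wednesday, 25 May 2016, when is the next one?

May 2016 starts on a Sunday; its first Saturday is the 7th, so the 4th Saturday is the 28th — 28 May 2016.
28 May 2016 is after 25 May 2016, so that is the next one.

28 May 2016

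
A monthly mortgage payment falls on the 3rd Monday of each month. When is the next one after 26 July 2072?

15 August 2072

July 2072 starts on a Friday; its first Monday is the 4th, so the 3rd Monday is the 18th — 18 July 2072.
That is not after 26 July 2072, so look at August 2072.
August 2072 starts on a Monday; its first Monday is the 1st, so the 3rd Monday is the 15th — 15 August 2072.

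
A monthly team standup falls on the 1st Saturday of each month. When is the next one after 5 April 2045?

6 May 2045

April 2045 starts on a Saturday, so its 1st Saturday is 1 April 2045.
That is not after 5 April 2045, so look at May 2045.
May 2045 starts on a Monday, so its 1st Saturday is 6 May 2045 (5 days in).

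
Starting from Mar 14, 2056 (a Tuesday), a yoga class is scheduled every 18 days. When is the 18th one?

Jan 14, 2057

The 18th occurrence is 17 intervals after the first: 17 × 18 = 306 days after Mar 14, 2056.
Mar has 31 days — 17 days to the end of Mar leaves 289.
Apr has 30 days (259 left).
May has 31 days (228 left).
Jun has 30 days (198 left).
Jul has 31 days (167 left).
Aug has 31 days (136 left).
Sep has 30 days (106 left).
Oct has 31 days (75 left).
Nov has 30 days (45 left).
Dec has 31 days (14 left).
14 days into Jan → Jan 14, 2057.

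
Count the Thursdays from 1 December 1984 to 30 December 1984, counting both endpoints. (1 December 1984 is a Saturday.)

4

1 December 1984 is a Saturday; the first Thursday on or after it is 6 December 1984 (5 days later).
From 6 December 1984 to 30 December 1984 is 30 − 6 = 24 days.
24 ÷ 7 = 3 full weeks with remainder 3, so 3 more Thursdays after the first → 4.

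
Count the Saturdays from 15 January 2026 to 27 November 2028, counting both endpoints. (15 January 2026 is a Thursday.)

15 January 2026 is a Thursday; the first Saturday on or after it is 17 January 2026 (2 days later).
From 17 January 2026 to 27 November 2028: 348 + 365 + 332 = 1045 days (rest of 2026, 2027, to 27 November 2028 in 2028).
1045 ÷ 7 = 149 full weeks with remainder 2, so 149 more Saturdays after the first → 150.

150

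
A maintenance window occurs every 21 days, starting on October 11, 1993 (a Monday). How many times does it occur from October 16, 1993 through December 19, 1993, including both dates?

3

Occurrences land 21·i days after October 11, 1993 for i = 0, 1, 2, …
October 16, 1993 is 5 days after the start; 5 ÷ 21 = 0 remainder 5; since the remainder is 5, round up to i = 1. First occurrence in the window: #2 on November 1, 1993 (1×21 = 21 days in).
December 19, 1993 is 69 days after the start; 69 ÷ 21 = 3 remainder 6. Last occurrence in the window: #4 on December 13, 1993.
Occurrences #2 through #4: 3 in total.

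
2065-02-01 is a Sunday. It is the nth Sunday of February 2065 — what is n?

Day 1 falls in week ⌈1/7⌉ of the month.
Days 1–7 hold the 1st Sunday, 8–14 the 2nd, 15–21 the 3rd, 22–28 the 4th, 29–31 the 5th.
1 is in the range for the 1st.

1st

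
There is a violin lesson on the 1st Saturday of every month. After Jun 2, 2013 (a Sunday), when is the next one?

Jul 6, 2013

Jun 2013 starts on a Saturday, so its 1st Saturday is Jun 1, 2013.
That is not after Jun 2, 2013, so look at Jul 2013.
Jul 2013 starts on a Monday, so its 1st Saturday is Jul 6, 2013 (5 days in).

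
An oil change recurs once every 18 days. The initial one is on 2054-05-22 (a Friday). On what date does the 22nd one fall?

2055-06-04

The 22nd occurrence is 21 intervals after the first: 21 × 18 = 378 days after 2054-05-22.
May has 31 days — 9 days to the end of May leaves 369.
June has 30 days (339 left).
July has 31 days (308 left).
August has 31 days (277 left).
September has 30 days (247 left).
October has 31 days (216 left).
November has 30 days (186 left).
December has 31 days (155 left).
January has 31 days (124 left).
February has 28 days (96 left).
March has 31 days (65 left).
April has 30 days (35 left).
May has 31 days (4 left).
4 days into June → 2055-06-04.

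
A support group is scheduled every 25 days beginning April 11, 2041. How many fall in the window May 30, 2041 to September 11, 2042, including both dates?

Occurrences land 25·i days after April 11, 2041 for i = 0, 1, 2, …
May 30, 2041 is 49 days after the start; 49 ÷ 25 = 1 remainder 24; since the remainder is 24, round up to i = 2. First occurrence in the window: #3 on May 31, 2041 (2×25 = 50 days in).
September 11, 2042 is 518 days after the start; 518 ÷ 25 = 20 remainder 18. Last occurrence in the window: #21 on August 24, 2042.
Occurrences #3 through #21: 19 in total.

19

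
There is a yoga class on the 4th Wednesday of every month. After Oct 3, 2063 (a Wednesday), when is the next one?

Oct 2063 starts on a Monday; its first Wednesday is the 3rd, so the 4th Wednesday is the 24th — Oct 24, 2063.
Oct 24, 2063 is after Oct 3, 2063, so that is the next one.

Oct 24, 2063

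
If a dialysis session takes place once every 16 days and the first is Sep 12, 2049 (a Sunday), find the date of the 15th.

Apr 24, 2050

The 15th occurrence is 14 intervals after the first: 14 × 16 = 224 days after Sep 12, 2049.
Sep has 30 days — 18 days to the end of Sep leaves 206.
Oct has 31 days (175 left).
Nov has 30 days (145 left).
Dec has 31 days (114 left).
Jan has 31 days (83 left).
Feb has 28 days (55 left).
Mar has 31 days (24 left).
24 days into Apr → Apr 24, 2050.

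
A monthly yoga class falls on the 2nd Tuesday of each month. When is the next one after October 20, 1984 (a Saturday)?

November 13, 1984

October 1984 starts on a Monday; its first Tuesday is the 2nd, so the 2nd Tuesday is the 9th — October 9, 1984.
That is not after October 20, 1984, so look at November 1984.
November 1984 starts on a Thursday; its first Tuesday is the 6th, so the 2nd Tuesday is the 13th — November 13, 1984.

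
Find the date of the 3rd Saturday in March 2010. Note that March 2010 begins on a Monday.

2010-03-20

March 2010 begins on a Monday, so the first Saturday is March 6 (5 days later).
The 3rd Saturday is 2 weeks later: 6 + 14 = 20.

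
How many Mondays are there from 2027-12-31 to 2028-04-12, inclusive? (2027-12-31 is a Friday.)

15

2027-12-31 is a Friday; the first Monday on or after it is 2028-01-03 (3 days later).
From 2028-01-03 to 2028-04-12: 28 + 29 + 31 + 12 = 100 days (rest of January, February, March, April).
100 ÷ 7 = 14 full weeks with remainder 2, so 14 more Mondays after the first → 15.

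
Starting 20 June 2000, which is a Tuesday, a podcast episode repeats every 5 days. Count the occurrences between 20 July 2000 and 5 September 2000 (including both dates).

10

Occurrences land 5·i days after 20 June 2000 for i = 0, 1, 2, …
20 July 2000 is 30 days after the start; 30 ÷ 5 = 6 remainder 0. First occurrence in the window: #7 on 20 July 2000 (6×5 = 30 days in).
5 September 2000 is 77 days after the start; 77 ÷ 5 = 15 remainder 2. Last occurrence in the window: #16 on 3 September 2000.
Occurrences #7 through #16: 10 in total.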